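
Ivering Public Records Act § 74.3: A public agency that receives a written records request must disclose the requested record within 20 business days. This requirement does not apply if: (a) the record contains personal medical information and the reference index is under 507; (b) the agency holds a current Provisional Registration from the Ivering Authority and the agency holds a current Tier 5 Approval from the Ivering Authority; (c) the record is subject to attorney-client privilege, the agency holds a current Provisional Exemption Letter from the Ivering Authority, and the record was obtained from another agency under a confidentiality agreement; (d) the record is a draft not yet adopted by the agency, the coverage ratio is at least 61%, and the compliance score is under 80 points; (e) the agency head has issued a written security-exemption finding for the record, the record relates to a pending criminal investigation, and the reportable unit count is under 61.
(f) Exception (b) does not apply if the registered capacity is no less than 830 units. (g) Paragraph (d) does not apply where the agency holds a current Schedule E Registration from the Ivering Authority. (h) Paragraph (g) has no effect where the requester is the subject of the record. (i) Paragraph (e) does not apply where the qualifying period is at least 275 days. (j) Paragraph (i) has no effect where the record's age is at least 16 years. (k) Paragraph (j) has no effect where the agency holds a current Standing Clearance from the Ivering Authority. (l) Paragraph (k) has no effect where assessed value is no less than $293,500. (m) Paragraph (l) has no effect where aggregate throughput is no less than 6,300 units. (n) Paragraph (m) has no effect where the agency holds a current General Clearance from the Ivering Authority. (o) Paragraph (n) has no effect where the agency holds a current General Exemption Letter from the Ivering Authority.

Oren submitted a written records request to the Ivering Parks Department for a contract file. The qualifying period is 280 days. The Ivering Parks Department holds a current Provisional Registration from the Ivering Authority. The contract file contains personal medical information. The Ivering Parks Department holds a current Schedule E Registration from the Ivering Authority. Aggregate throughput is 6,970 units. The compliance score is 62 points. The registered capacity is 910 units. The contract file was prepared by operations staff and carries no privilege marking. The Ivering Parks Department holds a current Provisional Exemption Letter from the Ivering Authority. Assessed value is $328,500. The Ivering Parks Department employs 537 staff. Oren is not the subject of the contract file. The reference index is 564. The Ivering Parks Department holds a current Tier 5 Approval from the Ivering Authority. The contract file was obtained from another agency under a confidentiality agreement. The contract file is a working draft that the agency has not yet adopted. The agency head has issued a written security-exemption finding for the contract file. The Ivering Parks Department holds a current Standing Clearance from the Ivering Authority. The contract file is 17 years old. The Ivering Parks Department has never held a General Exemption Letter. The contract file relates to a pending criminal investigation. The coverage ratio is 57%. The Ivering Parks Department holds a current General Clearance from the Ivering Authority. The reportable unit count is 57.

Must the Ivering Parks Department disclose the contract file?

No — exception (e) applies; the Ivering Parks Department is not required to disclose the contract file.

Exception (a) fails — the reference index is 564, not under 507.
Exception (b): a current Provisional Registration is held; a current Tier 5 Approval is held — every condition holds. But: (f) operates against (b): the registered capacity is 910 units, meeting the 830 units threshold. Exception (b) does not apply.
Exception (c) requires that the record is subject to attorney-client privilege; but the contract file carries no privilege marking, so (c) is unavailable.
Exception (d) fails — the coverage ratio is 57%, short of 61%.
Exception (e) is satisfied on its face — a written security-exemption finding has been issued; the contract file relates to a pending investigation; the reportable unit count is 57, under the 61 limit. Considering the limiting provisions: (i) operates (the qualifying period is 280 days, meeting the 275 days threshold), but yields to (j): (j) is engaged — the record's age is 17 years, meeting the 16 years threshold. (k) is triggered (a current Standing Clearance is held), but is itself disapplied by (l): (l) operates against (k): assessed value is $328,500, meeting the $293,500 threshold. (m) would limit (l) — aggregate throughput is 6,970 units, meeting the 6,300 units threshold — but (n) sets (m) aside: (n) applies — a current General Clearance is held. (o) is not triggered (no current General Exemption Letter is held), so (n) stands. So (e) applies.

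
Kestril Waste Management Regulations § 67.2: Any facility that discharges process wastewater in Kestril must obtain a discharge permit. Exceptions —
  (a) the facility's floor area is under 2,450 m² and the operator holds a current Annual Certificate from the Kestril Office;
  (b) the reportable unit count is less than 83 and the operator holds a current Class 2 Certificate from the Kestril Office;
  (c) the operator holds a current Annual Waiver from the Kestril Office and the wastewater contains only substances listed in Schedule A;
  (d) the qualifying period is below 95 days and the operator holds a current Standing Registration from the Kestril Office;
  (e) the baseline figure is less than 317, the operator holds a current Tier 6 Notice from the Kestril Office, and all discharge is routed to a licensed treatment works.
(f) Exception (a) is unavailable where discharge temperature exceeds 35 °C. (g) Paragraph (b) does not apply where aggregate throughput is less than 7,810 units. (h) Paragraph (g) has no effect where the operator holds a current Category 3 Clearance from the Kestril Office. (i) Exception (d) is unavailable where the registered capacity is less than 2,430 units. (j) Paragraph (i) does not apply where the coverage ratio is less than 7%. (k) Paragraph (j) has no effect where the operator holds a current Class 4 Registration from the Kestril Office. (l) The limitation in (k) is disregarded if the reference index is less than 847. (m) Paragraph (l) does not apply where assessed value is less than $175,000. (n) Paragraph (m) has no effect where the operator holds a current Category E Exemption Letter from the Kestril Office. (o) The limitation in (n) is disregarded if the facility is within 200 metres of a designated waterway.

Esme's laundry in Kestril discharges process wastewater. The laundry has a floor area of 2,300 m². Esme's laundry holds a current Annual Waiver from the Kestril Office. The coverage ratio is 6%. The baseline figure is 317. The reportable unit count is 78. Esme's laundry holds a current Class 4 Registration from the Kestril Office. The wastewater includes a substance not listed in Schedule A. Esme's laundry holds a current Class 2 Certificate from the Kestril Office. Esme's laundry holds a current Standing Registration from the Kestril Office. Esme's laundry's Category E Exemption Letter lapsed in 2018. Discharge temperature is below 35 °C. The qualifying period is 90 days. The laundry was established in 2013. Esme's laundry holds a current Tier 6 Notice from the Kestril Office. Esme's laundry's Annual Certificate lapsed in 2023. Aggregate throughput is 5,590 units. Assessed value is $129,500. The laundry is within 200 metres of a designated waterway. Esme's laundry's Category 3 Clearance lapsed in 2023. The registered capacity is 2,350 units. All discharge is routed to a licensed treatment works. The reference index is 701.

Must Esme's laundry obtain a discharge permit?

Yes — Esme's laundry must obtain a discharge permit.

Exception (a) does not apply: there is no Annual Certificate in force.
All of (b)'s requirements are met (the reportable unit count is 78, less than the 83 limit; a current Class 2 Certificate is held). However, paragraphs (g)–(h) must be considered: (g) operates against (b): aggregate throughput is 5,590 units, less than the 7,810 units limit. (h), which would lift (g), is inapplicable — the Category 3 Clearance is not current. So (b) is unavailable.
Exception (c) fails — the wastewater includes a non-Schedule-A substance.
Exception (d)'s conditions are all satisfied: the qualifying period is 90 days, below the 95 days limit; a current Standing Registration is held. However, paragraphs (i)–(o) must be considered: (i) applies — the registered capacity is 2,350 units, less than the 2,430 units limit. (j) would limit (i) — the coverage ratio is 6%, less than the 7% limit — but (k) sets (j) aside: (k) operates — a current Class 4 Registration is held. (l) applies (the reference index is 701, less than the 847 limit), but is overridden by (m): (m) is engaged — assessed value is $129,500, less than the $175,000 limit. (n), which would lift (m), is not triggered — the Category E Exemption Letter is not current. (d) is therefore removed.
Exception (e) requires that the baseline figure is less than 317; but the baseline figure is 317, not less than 317, so (e) is unavailable.
None of the exceptions is available; § 67.2 applies in full.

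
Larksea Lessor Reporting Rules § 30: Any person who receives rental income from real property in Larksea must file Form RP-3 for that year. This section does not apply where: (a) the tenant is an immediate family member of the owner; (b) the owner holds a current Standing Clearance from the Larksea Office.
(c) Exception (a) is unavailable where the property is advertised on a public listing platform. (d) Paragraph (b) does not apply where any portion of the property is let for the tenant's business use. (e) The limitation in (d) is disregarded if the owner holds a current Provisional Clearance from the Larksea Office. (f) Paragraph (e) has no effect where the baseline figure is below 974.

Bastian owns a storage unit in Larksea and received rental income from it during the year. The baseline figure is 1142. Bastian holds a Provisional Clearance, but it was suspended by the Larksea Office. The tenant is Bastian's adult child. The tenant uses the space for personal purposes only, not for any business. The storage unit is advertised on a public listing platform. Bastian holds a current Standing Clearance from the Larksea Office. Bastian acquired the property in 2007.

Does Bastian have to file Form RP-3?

No — exception (b) applies; Bastian is not required to file Form RP-3.

All of (a)'s requirements are met (the tenant is an immediate family member). But: (c) operates — the property is publicly advertised. (a) is therefore removed.
Exception (b) is satisfied on its face — a current Standing Clearance is held. As to paragraphs (d)–(f): (d), which would limit (b), is not engaged: the space is used for personal purposes only. (b) remains available.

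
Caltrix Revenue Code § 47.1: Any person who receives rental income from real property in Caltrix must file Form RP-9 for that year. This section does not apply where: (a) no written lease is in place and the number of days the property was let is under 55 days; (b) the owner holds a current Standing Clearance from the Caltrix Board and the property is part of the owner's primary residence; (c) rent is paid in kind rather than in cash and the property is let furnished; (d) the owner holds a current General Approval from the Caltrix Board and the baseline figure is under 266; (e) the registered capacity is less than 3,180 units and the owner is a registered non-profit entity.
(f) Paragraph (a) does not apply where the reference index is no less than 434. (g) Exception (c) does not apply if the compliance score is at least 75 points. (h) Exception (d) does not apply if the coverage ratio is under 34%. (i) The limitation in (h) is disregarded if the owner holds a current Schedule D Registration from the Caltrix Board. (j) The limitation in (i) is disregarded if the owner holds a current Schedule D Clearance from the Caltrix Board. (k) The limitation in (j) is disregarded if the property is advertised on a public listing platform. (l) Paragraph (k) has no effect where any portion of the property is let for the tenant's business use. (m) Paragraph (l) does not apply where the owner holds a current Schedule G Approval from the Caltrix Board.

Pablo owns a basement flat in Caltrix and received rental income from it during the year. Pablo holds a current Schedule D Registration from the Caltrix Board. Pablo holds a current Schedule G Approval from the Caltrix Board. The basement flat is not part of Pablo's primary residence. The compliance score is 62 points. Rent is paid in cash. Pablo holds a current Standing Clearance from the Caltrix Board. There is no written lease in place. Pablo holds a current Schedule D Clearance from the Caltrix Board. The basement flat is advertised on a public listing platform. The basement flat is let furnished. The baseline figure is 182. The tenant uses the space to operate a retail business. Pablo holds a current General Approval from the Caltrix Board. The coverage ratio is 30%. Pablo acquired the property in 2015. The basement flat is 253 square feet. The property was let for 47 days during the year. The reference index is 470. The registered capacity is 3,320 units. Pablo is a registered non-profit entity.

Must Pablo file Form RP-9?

Exception (a) is satisfied on its face — there is no written lease; the number of days the property was let is 47 days, under the 55 days limit. Turning to paragraph (f): (f) operates — the reference index is 470, meeting the 434 threshold. So (a) is unavailable.
Exception (b) does not apply: the basement flat is not part of the primary residence.
Exception (c) requires that rent is paid in kind rather than in cash; but rent is paid in cash, so (c) is unavailable.
Exception (d) is satisfied on its face — a current General Approval is held; the baseline figure is 182, under the 266 limit. As to paragraphs (h)–(m): (h) is triggered (the coverage ratio is 30%, under the 34% limit), but is displaced by (i): (i) applies — a current Schedule D Registration is held. (j) would limit (i) — a current Schedule D Clearance is held — but (k) sets (j) aside: (k) is triggered — the property is publicly advertised. (l) is engaged (the space is let for business use), but is displaced by (m): (m) is engaged — a current Schedule G Approval is held. Exception (d) stands.
Exception (e) does not apply: the registered capacity is 3,320 units, not less than 3,180 units.

No — exception (d) applies; Pablo is not required to file Form RP-9.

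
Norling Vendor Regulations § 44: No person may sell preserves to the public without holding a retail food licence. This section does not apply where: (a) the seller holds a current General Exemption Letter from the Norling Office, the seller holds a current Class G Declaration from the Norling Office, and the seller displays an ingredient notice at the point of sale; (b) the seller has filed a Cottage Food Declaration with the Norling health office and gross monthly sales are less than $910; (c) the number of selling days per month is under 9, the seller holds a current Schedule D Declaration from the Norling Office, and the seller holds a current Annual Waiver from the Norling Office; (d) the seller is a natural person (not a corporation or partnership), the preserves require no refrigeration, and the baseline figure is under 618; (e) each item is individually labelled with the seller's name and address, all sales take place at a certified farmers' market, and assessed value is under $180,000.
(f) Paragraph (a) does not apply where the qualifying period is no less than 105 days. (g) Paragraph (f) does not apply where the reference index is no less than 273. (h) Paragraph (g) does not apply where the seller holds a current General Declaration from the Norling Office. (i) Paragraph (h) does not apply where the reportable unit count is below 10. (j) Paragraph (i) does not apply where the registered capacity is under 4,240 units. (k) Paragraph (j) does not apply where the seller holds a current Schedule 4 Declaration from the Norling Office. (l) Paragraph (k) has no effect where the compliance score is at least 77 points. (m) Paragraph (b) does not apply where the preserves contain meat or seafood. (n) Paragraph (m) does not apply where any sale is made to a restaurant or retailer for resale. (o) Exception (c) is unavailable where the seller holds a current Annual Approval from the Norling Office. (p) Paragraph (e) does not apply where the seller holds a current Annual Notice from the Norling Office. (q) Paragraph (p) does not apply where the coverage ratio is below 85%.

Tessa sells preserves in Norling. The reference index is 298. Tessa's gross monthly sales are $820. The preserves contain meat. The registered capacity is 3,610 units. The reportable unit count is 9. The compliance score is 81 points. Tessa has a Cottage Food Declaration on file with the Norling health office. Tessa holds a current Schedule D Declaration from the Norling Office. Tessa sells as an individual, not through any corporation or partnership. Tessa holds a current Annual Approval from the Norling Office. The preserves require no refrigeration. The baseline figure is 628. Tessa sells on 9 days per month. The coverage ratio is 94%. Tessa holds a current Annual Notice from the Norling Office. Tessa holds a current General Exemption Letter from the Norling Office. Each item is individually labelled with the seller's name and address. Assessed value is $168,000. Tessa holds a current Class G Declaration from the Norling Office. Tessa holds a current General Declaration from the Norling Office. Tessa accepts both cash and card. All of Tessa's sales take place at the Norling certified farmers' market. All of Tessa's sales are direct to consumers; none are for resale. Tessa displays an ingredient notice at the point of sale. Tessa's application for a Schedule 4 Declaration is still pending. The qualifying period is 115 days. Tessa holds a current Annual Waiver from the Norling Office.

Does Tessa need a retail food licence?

Exception (a): a current General Exemption Letter is held; a current Class G Declaration is held; an ingredient notice is displayed — every condition holds. Turning to paragraphs (f)–(l): (f) applies — the qualifying period is 115 days, meeting the 105 days threshold. (g) is triggered (the reference index is 298, meeting the 273 threshold), but yields to (h): (h) applies — a current General Declaration is held. (i) is triggered (the reportable unit count is 9, below the 10 limit), but is displaced by (j): (j) operates against (i): the registered capacity is 3,610 units, under the 4,240 units limit. (k) is inapplicable (no current Schedule 4 Declaration is held), so (j) stands. So (a) is unavailable.
Exception (b) is satisfied on its face — a Cottage Food Declaration is on file; gross monthly sales are $820, less than the $910 limit. But: (m) operates against (b): the preserves contain meat. (n) is not engaged (no sales are for resale), so (m) stands. (b) is therefore removed.
Exception (c) requires that the number of selling days per month is under 9; but the number of selling days per month is 9, not under 9, so (c) is unavailable.
Exception (d) requires that the baseline figure is under 618; but the baseline figure is 628, not under 618, so (d) is unavailable.
Exception (e): items are individually labelled; all sales are at a certified farmers' market; assessed value is $168,000, under the $180,000 limit — every condition holds. But: (p) is triggered — a current Annual Notice is held. (q), which would lift (p), does not operate here — the coverage ratio is 94%, not below 85%. Exception (e) does not apply.
No exception displaces § 44.

Yes — Tessa must hold a retail food licence.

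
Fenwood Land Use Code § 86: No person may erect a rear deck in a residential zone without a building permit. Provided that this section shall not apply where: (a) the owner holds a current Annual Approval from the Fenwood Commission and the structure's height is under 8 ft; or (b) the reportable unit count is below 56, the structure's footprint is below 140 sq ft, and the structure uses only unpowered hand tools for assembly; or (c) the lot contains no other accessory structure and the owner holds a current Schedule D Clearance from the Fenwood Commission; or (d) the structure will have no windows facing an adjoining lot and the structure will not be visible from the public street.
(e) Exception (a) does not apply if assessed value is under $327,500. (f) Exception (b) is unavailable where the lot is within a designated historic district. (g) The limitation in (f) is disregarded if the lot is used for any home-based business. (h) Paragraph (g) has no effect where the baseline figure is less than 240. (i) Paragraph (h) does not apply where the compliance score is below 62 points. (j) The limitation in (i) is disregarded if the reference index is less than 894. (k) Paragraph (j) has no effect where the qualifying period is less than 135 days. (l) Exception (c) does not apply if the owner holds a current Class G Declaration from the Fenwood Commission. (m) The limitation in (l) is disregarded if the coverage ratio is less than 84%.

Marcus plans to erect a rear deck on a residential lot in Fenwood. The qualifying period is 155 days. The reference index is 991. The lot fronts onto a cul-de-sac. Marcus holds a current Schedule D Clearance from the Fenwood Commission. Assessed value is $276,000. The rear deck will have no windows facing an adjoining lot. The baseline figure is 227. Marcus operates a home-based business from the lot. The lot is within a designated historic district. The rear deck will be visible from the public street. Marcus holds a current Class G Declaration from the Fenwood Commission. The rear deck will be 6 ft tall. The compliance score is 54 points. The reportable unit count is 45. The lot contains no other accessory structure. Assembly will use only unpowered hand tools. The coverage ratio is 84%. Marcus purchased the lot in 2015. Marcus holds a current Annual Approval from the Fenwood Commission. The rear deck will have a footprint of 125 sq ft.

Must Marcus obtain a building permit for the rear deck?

Exception (a): a current Annual Approval is held; the structure's height is 6 ft, under the 8 ft limit — every condition holds. Turning to paragraph (e): (e) is triggered — assessed value is $276,000, under the $327,500 limit. (a) is therefore removed.
Exception (b) is satisfied on its face — the reportable unit count is 45, below the 56 limit; the structure's footprint is 125 sq ft, below the 140 sq ft limit; assembly uses only hand tools. Applying paragraphs (f)–(k): (f) would limit (b) — the lot is in a historic district — but (g) sets (f) aside: (g) operates against (f): a home-based business operates on the lot. (h) applies (the baseline figure is 227, less than the 240 limit), but is itself disapplied by (i): (i) operates — the compliance score is 54 points, below the 62 points limit. (j) is inapplicable (the reference index is 991, not less than 894), so (i) stands. So (b) applies.
Exception (c)'s conditions are all satisfied: the lot has no other accessory structure; a current Schedule D Clearance is held. But: (l) operates against (c): a current Class G Declaration is held. (m), which would lift (l), is not engaged — the coverage ratio is 84%, not less than 84%. (c) is therefore removed.
Exception (d) fails — the structure will be visible from the street.

No — exception (b) applies; Marcus does not need a building permit.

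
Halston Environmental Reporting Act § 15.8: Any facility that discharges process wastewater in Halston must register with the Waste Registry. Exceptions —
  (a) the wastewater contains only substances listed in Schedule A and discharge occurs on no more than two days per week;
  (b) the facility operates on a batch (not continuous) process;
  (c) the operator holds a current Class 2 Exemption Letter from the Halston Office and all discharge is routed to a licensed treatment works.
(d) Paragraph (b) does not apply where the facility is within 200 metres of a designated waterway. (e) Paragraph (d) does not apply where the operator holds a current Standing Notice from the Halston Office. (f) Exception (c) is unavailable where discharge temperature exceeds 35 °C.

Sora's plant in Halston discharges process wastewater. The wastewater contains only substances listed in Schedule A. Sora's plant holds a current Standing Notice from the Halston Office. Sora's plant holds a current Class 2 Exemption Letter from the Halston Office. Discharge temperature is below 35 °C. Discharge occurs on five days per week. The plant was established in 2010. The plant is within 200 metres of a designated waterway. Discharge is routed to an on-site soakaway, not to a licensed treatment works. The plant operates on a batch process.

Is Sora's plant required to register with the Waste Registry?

No — exception (b) applies; Sora's plant is not required to register with the Waste Registry.

Exception (a) fails — discharge occurs on five days per week.
Exception (b) is satisfied on its face — the facility operates on a batch process. As to paragraphs (d)–(e): (d) would limit (b) — the plant is within 200 m of a designated waterway — but (e) sets (d) aside: (e) operates against (d): a current Standing Notice is held. (b) remains available.
Exception (c) requires that all discharge is routed to a licensed treatment works; but discharge is not routed to a licensed treatment works, so (c) is unavailable.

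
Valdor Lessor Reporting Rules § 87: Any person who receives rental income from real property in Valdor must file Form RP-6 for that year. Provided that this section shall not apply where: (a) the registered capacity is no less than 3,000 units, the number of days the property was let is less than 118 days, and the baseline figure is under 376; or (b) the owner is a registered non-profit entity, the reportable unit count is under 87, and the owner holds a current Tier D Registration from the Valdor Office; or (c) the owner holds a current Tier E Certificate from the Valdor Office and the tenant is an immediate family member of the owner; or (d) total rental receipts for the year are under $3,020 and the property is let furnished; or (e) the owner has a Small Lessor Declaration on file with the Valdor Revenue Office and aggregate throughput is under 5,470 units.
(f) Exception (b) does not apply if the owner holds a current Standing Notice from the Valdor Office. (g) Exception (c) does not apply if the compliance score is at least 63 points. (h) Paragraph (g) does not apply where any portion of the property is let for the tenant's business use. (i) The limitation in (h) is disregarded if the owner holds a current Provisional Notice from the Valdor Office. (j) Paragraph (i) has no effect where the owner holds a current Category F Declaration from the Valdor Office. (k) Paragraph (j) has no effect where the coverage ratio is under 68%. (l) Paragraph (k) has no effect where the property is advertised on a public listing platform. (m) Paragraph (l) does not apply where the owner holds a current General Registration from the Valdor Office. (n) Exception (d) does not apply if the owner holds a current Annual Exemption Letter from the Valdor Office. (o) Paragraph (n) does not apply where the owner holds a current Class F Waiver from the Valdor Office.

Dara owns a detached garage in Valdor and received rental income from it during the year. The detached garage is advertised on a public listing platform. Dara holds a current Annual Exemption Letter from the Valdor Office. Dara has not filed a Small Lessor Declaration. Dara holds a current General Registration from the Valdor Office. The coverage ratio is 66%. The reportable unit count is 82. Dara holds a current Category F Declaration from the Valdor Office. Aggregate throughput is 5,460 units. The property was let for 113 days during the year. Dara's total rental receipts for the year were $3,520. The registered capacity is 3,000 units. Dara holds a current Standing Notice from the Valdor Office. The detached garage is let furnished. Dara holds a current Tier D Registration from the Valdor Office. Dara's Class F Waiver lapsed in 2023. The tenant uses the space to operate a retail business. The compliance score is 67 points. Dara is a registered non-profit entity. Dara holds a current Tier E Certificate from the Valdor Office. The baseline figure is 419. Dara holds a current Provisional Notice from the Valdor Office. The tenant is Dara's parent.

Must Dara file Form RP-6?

Exception (a) requires that the baseline figure is under 376; but the baseline figure is 419, not under 376, so (a) is unavailable.
Exception (b)'s conditions are all satisfied: Dara is a registered non-profit; the reportable unit count is 82, under the 87 limit; a current Tier D Registration is held. However, paragraph (f) must be considered: (f) is engaged — a current Standing Notice is held. Exception (b) does not apply.
Exception (c) is satisfied on its face — a current Tier E Certificate is held; the tenant is an immediate family member. But: (g) operates against (c): the compliance score is 67 points, meeting the 63 points threshold. (h) is engaged (the space is let for business use), but is itself disapplied by (i): (i) operates against (h): a current Provisional Notice is held. (j) would limit (i) — a current Category F Declaration is held — but (k) sets (j) aside: (k) operates against (j): the coverage ratio is 66%, under the 68% limit. (l) is triggered (the property is publicly advertised), but is itself disapplied by (m): (m) operates against (l): a current General Registration is held. (c) is therefore removed.
Exception (d) requires that total rental receipts for the year are under $3,020; but total rental receipts for the year are $3,520, not under $3,020, so (d) is unavailable.
Exception (e) fails — no Small Lessor Declaration is on file.
No exception displaces § 87.

Yes — Dara must file Form RP-6.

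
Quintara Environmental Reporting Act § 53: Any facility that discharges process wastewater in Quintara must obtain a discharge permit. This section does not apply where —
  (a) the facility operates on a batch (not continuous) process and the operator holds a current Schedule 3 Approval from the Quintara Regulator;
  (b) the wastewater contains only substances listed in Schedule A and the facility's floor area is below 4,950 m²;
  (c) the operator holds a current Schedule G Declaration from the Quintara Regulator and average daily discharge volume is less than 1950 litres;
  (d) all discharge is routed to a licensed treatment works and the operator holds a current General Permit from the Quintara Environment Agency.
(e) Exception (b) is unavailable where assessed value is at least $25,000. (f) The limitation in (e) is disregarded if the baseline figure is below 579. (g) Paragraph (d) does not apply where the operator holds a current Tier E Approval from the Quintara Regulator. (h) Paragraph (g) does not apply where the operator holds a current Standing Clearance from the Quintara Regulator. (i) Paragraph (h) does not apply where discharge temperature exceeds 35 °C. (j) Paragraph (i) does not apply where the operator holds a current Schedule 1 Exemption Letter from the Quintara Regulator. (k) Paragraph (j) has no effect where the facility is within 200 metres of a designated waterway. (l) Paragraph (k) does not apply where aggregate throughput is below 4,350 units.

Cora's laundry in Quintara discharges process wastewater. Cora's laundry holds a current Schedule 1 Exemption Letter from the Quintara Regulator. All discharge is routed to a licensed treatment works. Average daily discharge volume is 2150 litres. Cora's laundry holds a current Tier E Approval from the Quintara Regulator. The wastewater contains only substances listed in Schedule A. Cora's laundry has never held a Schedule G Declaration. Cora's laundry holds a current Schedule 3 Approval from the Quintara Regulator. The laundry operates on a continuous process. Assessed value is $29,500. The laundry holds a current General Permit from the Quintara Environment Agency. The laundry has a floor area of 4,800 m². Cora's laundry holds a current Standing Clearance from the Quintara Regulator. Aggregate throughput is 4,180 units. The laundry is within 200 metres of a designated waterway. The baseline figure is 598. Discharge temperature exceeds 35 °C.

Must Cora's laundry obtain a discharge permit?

Exception (a) does not apply: the facility operates on a continuous process.
Exception (b)'s conditions are all satisfied: the wastewater is Schedule-A-only; the facility's floor area is 4,800 m², below the 4,950 m² limit. Turning to paragraphs (e)–(f): (e) is engaged — assessed value is $29,500, meeting the $25,000 threshold. (f) is not engaged (the baseline figure is 598, not below 579), so (e) stands. (b) is therefore removed.
Exception (c) fails — there is no Schedule G Declaration in force.
Exception (d) is satisfied on its face — discharge is routed to a licensed treatment works; a current General Permit is held. As to paragraphs (g)–(l): (g) is engaged (a current Tier E Approval is held), but is itself disapplied by (h): (h) is engaged — a current Standing Clearance is held. (i) would limit (h) — discharge temperature exceeds 35 °C — but (j) sets (i) aside: (j) operates against (i): a current Schedule 1 Exemption Letter is held. (k) applies (the laundry is within 200 m of a designated waterway), but is displaced by (l): (l) operates — aggregate throughput is 4,180 units, below the 4,350 units limit. So (d) applies.

No — exception (d) applies; Cora's laundry is not required to obtain a discharge permit.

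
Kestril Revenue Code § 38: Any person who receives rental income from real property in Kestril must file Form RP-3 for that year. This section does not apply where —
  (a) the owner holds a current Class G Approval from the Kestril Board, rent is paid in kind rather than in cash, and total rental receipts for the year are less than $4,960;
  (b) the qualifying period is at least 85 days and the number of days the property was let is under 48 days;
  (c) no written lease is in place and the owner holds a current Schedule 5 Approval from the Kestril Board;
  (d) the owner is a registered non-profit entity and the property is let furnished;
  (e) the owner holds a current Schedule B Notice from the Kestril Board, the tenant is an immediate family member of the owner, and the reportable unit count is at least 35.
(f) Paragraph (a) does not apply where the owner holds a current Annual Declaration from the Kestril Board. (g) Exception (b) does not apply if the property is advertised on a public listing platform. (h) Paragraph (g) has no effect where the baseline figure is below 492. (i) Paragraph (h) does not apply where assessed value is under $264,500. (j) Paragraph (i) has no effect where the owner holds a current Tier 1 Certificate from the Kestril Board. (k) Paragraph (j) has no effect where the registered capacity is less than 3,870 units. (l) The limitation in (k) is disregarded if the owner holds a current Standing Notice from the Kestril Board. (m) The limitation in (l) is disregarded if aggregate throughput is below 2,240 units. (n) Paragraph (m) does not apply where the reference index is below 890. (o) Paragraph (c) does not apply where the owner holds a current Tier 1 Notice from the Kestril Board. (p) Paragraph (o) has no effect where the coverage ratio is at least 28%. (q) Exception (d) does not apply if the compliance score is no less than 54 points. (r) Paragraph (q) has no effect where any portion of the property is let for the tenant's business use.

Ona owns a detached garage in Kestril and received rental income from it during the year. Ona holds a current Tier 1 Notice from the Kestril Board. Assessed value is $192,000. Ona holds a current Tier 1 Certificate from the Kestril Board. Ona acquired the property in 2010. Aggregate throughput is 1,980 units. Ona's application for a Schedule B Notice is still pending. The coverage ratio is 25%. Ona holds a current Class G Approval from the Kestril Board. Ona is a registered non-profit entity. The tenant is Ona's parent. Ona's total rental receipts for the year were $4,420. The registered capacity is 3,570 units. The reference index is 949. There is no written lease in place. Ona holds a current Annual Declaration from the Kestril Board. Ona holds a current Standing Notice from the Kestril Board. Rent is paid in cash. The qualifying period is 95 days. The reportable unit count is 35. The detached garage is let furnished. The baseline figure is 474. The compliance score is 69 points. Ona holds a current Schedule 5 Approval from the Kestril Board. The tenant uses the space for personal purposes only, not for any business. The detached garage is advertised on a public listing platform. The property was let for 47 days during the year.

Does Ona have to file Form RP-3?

Exception (a) requires that rent is paid in kind rather than in cash; but rent is paid in cash, so (a) is unavailable.
Exception (b) is satisfied on its face — the qualifying period is 95 days, meeting the 85 days threshold; the number of days the property was let is 47 days, under the 48 days limit. But applying paragraphs (g)–(n): (g) is engaged — the property is publicly advertised. (h) is triggered (the baseline figure is 474, below the 492 limit), but is set aside by (i): (i) is triggered — assessed value is $192,000, under the $264,500 limit. (j) operates (a current Tier 1 Certificate is held), but is itself disapplied by (k): (k) is engaged — the registered capacity is 3,570 units, less than the 3,870 units limit. (l) would limit (k) — a current Standing Notice is held — but (m) sets (l) aside: (m) is engaged — aggregate throughput is 1,980 units, below the 2,240 units limit. (n), which would lift (m), is inapplicable — the reference index is 949, not below 890. Exception (b) does not apply.
Exception (c): there is no written lease; a current Schedule 5 Approval is held — every condition holds. But applying paragraphs (o)–(p): (o) operates against (c): a current Tier 1 Notice is held. (p) is inapplicable (the coverage ratio is 25%, short of 28%), so (o) stands. So (c) is unavailable.
All of (d)'s requirements are met (Ona is a registered non-profit; the property is let furnished). However, paragraphs (q)–(r) must be considered: (q) operates against (d): the compliance score is 69 points, meeting the 54 points threshold. (r), which would lift (q), is inapplicable — the space is used for personal purposes only. Exception (d) does not apply.
Exception (e) does not apply: no current Schedule B Notice is held.
No exception displaces § 38.

Yes — Ona must file Form RP-3.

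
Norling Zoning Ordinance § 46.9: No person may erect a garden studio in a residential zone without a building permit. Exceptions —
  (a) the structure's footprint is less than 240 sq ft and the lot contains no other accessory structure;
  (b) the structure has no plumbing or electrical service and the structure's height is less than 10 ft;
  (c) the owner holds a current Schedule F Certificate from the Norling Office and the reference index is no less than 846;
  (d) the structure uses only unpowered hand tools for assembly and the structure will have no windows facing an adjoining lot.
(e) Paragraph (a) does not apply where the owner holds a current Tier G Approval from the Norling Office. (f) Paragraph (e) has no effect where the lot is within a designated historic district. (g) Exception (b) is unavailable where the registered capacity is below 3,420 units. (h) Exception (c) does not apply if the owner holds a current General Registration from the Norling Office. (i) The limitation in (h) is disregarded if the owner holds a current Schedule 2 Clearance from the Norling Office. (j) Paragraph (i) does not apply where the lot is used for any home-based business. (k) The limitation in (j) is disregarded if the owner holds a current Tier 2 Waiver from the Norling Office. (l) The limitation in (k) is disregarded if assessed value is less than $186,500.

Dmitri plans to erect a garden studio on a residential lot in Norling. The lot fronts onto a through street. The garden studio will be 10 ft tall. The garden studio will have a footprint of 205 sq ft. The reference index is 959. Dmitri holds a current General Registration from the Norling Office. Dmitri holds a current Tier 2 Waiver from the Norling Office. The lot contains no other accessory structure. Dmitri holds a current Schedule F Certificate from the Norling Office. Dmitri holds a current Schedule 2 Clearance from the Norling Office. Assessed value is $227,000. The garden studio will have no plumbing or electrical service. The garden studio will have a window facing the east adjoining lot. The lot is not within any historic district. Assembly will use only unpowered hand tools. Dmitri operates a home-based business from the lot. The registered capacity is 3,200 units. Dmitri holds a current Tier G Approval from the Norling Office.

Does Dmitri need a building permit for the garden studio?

No — exception (c) applies; Dmitri does not need a building permit.

All of (a)'s requirements are met (the structure's footprint is 205 sq ft, less than the 240 sq ft limit; the lot has no other accessory structure). But applying paragraphs (e)–(f): (e) operates against (a): a current Tier G Approval is held. (f), which would lift (e), is inapplicable — the lot is not in a historic district. (a) is therefore removed.
Exception (b) does not apply: the structure's height is 10 ft, not less than 10 ft.
Exception (c) is satisfied on its face — a current Schedule F Certificate is held; the reference index is 959, meeting the 846 threshold. Applying paragraphs (h)–(l): (h) would limit (c) — a current General Registration is held — but (i) sets (h) aside: (i) is triggered — a current Schedule 2 Clearance is held. (j) is engaged (a home-based business operates on the lot), but is set aside by (k): (k) operates — a current Tier 2 Waiver is held. (l) is inapplicable (assessed value is $227,000, not less than $186,500), so (k) stands. So (c) applies.
Exception (d) fails — a window faces an adjoining lot.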